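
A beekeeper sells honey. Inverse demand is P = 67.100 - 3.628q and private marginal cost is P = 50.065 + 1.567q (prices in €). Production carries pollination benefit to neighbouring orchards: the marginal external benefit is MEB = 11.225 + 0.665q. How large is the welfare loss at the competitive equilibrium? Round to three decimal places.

DWL = €19.836

Market equilibrium (private): 50.065 + 1.567q = 67.100 - 3.628q → q_m = 3.2791.
Social marginal cost = private MC − MEB = 38.840 + 0.902q.
Set SMC = demand: 38.840 + 0.902q = 67.100 - 3.628q → q* = 6.2384.
Height of the DWL triangle at q_m is demand(q_m) − SMC(q_m) = MEB(q_m) = 13.4056.
DWL = ½ × 2.9593 × 13.4056 = 19.8356.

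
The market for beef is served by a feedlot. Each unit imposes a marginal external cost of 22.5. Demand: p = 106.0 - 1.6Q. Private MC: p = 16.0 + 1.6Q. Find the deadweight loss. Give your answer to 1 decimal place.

Market equilibrium (private): 16.0 + 1.6Q = 106.0 - 1.6Q → Q_m = 28.1250.
Social marginal cost = private MC + MEC = 38.5 + 1.6Q.
Set SMC = demand: 38.5 + 1.6Q = 106.0 - 1.6Q → Q* = 21.0938.
Between Q* and Q_m the wedge SMC − demand runs linearly from 0 to MEC(Q_m), so the loss is a triangle.
DWL = ½ × 7.0312 × 22.5000 = 79.1010.

DWL = 79.1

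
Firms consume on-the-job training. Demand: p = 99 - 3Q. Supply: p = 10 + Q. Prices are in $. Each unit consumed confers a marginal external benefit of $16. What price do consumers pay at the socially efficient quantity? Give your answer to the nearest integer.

Social marginal benefit = demand + MEB = 115 - 3Q.
Set SMB = MC: 115 - 3Q = 10 + Q → Q* = 26.2500.
Consumer price on the demand curve at Q*: 99 − 3×26.2500 = 20.2500.

P = $20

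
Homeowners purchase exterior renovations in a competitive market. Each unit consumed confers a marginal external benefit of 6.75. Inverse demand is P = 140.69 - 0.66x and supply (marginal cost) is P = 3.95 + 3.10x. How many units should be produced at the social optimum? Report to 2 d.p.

Social marginal benefit = demand + MEB = 147.44 - 0.66x.
Set SMB = MC: 147.44 - 0.66x = 3.95 + 3.10x → x* = 38.1622.

x* = 38.16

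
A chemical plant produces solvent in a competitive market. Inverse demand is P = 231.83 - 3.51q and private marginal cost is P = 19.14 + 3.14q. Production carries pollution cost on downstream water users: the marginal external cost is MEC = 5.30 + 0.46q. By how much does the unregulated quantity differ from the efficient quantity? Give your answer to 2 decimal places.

Market equilibrium (private): 19.14 + 3.14q = 231.83 - 3.51q → q_m = 31.9835.
Social marginal cost = private MC + MEC = 24.44 + 3.60q.
Set SMC = demand: 24.44 + 3.60q = 231.83 - 3.51q → q* = 29.1688.
Gap = |31.9835 − 29.1688| = 2.8147.

2.81 units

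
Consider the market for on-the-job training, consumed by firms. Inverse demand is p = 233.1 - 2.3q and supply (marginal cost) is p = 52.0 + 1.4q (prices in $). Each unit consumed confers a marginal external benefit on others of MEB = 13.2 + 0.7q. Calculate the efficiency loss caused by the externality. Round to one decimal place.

Market equilibrium (private): 52.0 + 1.4q = 233.1 - 2.3q → q_m = 48.9459.
Social marginal benefit = demand + MEB = 246.3 - 1.6q.
Set SMB = MC: 246.3 - 1.6q = 52.0 + 1.4q → q* = 64.7667.
Between q* and q_m the wedge SMB − MC runs linearly from 0 to MEB(q_m), so the loss is a triangle.
DWL = ½ × 15.8208 × 47.4622 = 375.4450.

DWL = $375.4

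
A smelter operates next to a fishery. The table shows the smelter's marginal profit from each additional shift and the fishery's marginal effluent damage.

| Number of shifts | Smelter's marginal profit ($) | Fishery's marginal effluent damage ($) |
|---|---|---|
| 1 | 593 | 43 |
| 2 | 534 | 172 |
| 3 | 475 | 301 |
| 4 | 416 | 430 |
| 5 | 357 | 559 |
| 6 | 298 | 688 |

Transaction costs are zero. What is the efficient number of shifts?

Bargaining reaches the level where marginal profit last exceeds marginal effluent damage.
That holds through level 3 (475 ≥ 301) but not at 4 (416 < 430).

3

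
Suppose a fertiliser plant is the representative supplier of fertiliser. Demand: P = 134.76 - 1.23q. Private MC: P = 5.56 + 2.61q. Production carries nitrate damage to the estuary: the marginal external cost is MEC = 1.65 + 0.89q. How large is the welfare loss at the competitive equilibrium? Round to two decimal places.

Market equilibrium (private): 5.56 + 2.61q = 134.76 - 1.23q → q_m = 33.6458.
Social marginal cost = private MC + MEC = 7.21 + 3.50q.
Set SMC = demand: 7.21 + 3.50q = 134.76 - 1.23q → q* = 26.9662.
The loss is the area between SMC and demand from q* to q_m; with linear curves that's a triangle of height MEC(q_m).
DWL = ½ × 6.6796 × 31.5948 = 105.5203.

DWL = 105.52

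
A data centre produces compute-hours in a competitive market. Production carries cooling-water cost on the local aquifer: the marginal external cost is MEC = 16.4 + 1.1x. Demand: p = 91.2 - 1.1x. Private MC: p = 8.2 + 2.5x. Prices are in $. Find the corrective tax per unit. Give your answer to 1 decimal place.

tax = $32.0 per unit

Social marginal cost = private MC + MEC = 24.6 + 3.6x.
Set SMC = demand: 24.6 + 3.6x = 91.2 - 1.1x → x* = 14.1702.
The Pigouvian tax equals MEC at x*: 16.4 + 1.1×14.1702 = 31.9872.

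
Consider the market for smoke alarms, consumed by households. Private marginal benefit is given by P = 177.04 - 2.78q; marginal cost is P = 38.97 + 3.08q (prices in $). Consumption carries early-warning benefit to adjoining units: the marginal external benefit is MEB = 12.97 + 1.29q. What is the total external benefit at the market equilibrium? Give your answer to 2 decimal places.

Market equilibrium (private): 38.97 + 3.08q = 177.04 - 2.78q → q_m = 23.5614.
Total external benefit = ∫₀^{q_m} (12.97 + 1.29q) dq = 12.97×23.5614 + ½×1.29×23.5614² = 663.6564.

$663.66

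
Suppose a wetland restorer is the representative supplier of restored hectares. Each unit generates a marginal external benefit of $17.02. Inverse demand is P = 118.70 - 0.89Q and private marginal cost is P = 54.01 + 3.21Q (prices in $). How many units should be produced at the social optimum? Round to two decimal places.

Q* = 19.93

Social marginal cost = private MC − MEB = 36.99 + 3.21Q.
Set SMC = demand: 36.99 + 3.21Q = 118.70 - 0.89Q → Q* = 19.9293.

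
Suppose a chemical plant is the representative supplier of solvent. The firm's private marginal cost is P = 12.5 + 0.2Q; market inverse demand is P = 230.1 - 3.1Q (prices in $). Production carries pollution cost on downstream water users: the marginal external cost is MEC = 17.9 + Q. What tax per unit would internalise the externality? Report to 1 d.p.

Social marginal cost = private MC + MEC = 30.4 + 1.2Q.
Set SMC = demand: 30.4 + 1.2Q = 230.1 - 3.1Q → Q* = 46.4419.
The Pigouvian tax equals MEC at Q*: 17.9 + 1.0×46.4419 = 64.3419.

tax = $64.3 per unit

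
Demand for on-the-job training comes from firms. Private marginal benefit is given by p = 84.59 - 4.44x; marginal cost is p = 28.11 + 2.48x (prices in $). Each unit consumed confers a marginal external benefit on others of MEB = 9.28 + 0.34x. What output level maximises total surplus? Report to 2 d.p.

x* = 9.99

Social marginal benefit = demand + MEB = 93.87 - 4.10x.
Set SMB = MC: 93.87 - 4.10x = 28.11 + 2.48x → x* = 9.9939.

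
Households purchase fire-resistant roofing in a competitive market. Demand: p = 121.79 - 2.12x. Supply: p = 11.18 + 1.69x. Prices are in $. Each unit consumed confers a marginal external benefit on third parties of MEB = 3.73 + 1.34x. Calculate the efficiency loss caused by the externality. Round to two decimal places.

DWL = $367.92

Market equilibrium (private): 11.18 + 1.69x = 121.79 - 2.12x → x_m = 29.0315.
Social marginal benefit = demand + MEB = 125.52 - 0.78x.
Set SMB = MC: 125.52 - 0.78x = 11.18 + 1.69x → x* = 46.2915.
Height of the DWL triangle at x_m is SMB(x_m) − MC(x_m) = MEB(x_m) = 42.6322.
DWL = ½ × 17.2600 × 42.6322 = 367.9159.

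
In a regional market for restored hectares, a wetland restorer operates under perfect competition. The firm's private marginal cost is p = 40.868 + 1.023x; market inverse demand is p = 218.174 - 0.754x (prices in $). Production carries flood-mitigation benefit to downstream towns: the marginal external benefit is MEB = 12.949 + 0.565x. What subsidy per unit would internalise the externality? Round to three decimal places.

subsidy = $101.640 per unit

Social marginal cost = private MC − MEB = 27.919 + 0.458x.
Set SMC = demand: 27.919 + 0.458x = 218.174 - 0.754x → x* = 156.9761.
The Pigouvian subsidy equals MEB at x*: 12.949 + 0.565×156.9761 = 101.6405.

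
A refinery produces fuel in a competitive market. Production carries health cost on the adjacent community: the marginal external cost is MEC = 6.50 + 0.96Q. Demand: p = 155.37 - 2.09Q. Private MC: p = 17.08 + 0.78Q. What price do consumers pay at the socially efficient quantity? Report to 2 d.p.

Social marginal cost = private MC + MEC = 23.58 + 1.74Q.
Set SMC = demand: 23.58 + 1.74Q = 155.37 - 2.09Q → Q* = 34.4099.
Consumer price on the demand curve at Q*: 155.37 − 2.09×34.4099 = 83.4533.

P = 83.45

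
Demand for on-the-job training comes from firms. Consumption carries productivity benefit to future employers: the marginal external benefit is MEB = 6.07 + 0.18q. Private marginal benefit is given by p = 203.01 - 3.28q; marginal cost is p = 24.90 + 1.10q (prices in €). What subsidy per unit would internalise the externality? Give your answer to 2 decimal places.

subsidy = €13.96 per unit

Social marginal benefit = demand + MEB = 209.08 - 3.10q.
Set SMB = MC: 209.08 - 3.10q = 24.90 + 1.10q → q* = 43.8524.
The Pigouvian subsidy equals MEB at q*: 6.07 + 0.18×43.8524 = 13.9634.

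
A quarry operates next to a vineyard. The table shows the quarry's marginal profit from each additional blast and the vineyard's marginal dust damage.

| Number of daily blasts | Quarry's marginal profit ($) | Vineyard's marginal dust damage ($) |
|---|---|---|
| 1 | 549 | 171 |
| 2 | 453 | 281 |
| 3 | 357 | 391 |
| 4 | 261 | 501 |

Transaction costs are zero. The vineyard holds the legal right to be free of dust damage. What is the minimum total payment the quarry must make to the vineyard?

$452

Efficient level: marginal profit ≥ marginal dust damage through level 2, so k* = 2.
With the vineyard holding the right, the quarry must at least compensate total damage at k*: 171 + 281 = 452.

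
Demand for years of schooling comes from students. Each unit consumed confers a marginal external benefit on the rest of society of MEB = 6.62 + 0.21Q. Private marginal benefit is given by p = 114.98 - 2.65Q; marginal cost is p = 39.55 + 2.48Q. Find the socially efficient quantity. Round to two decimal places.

Q* = 16.68

Social marginal benefit = demand + MEB = 121.60 - 2.44Q.
Set SMB = MC: 121.60 - 2.44Q = 39.55 + 2.48Q → Q* = 16.6768.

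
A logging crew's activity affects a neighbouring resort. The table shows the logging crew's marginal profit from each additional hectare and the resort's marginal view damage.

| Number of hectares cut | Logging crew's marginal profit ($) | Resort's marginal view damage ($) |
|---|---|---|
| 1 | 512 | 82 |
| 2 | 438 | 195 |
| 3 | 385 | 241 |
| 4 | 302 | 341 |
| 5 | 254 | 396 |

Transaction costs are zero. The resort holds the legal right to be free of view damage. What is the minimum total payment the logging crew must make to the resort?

$518

Efficient level: marginal profit ≥ marginal view damage through level 3, so k* = 3.
With the resort holding the right, the logging crew must at least compensate total damage at k*: 82 + 195 + 241 = 518.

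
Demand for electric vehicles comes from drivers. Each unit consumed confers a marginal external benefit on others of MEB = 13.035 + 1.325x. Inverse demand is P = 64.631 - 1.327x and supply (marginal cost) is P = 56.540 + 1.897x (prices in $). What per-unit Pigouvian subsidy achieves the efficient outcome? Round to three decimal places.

subsidy = $27.775 per unit

Social marginal benefit = demand + MEB = 77.666 - 0.002x.
Set SMB = MC: 77.666 - 0.002x = 56.540 + 1.897x → x* = 11.1248.
The Pigouvian subsidy equals MEB at x*: 13.035 + 1.325×11.1248 = 27.7754.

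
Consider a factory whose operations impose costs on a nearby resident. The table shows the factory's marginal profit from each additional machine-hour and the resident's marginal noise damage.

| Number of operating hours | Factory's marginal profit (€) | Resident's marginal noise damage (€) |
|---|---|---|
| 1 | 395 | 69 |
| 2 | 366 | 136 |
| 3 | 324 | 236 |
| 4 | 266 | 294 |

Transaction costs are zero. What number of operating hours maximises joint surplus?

Bargaining reaches the level where marginal profit last exceeds marginal noise damage.
That holds through level 3 (324 ≥ 236) but not at 4 (266 < 294).

3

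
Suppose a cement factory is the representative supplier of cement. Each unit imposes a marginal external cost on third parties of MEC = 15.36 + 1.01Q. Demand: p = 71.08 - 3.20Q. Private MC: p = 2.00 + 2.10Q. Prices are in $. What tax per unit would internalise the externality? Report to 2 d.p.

Social marginal cost = private MC + MEC = 17.36 + 3.11Q.
Set SMC = demand: 17.36 + 3.11Q = 71.08 - 3.20Q → Q* = 8.5135.
The Pigouvian tax equals MEC at Q*: 15.36 + 1.01×8.5135 = 23.9586.

tax = $23.96 per unit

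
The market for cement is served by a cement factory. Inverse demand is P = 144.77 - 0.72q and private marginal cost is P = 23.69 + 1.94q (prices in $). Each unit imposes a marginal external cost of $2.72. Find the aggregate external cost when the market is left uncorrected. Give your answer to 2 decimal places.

$123.81

Market equilibrium (private): 23.69 + 1.94q = 144.77 - 0.72q → q_m = 45.5188.
Total external cost = MEC × q_m = 2.72 × 45.5188 = 123.8111.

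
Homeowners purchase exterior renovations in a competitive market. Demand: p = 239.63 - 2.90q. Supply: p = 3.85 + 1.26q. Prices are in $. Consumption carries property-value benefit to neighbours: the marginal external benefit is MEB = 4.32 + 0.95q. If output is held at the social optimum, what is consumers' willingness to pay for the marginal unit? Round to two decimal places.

Social marginal benefit = demand + MEB = 243.95 - 1.95q.
Set SMB = MC: 243.95 - 1.95q = 3.85 + 1.26q → q* = 74.7975.
Consumer price on the demand curve at q*: 239.63 − 2.90×74.7975 = 22.7173.

P = $22.72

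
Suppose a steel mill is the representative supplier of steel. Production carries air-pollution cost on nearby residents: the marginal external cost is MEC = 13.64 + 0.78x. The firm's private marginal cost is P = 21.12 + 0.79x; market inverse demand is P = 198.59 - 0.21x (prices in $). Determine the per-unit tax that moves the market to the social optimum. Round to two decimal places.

tax = $85.43 per unit

Social marginal cost = private MC + MEC = 34.76 + 1.57x.
Set SMC = demand: 34.76 + 1.57x = 198.59 - 0.21x → x* = 92.0393.
The Pigouvian tax equals MEC at x*: 13.64 + 0.78×92.0393 = 85.4307.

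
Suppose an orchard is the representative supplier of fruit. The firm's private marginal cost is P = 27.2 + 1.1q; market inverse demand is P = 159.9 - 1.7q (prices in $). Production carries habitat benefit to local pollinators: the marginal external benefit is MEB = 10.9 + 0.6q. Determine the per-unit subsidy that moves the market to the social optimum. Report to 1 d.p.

subsidy = $50.1 per unit

Social marginal cost = private MC − MEB = 16.3 + 0.5q.
Set SMC = demand: 16.3 + 0.5q = 159.9 - 1.7q → q* = 65.2727.
The Pigouvian subsidy equals MEB at q*: 10.9 + 0.6×65.2727 = 50.0636.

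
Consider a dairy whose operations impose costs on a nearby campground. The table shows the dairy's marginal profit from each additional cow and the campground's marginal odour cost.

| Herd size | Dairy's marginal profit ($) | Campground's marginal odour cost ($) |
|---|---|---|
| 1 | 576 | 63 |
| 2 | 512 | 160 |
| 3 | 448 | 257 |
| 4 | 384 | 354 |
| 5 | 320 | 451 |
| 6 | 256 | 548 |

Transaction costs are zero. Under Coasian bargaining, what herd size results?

Bargaining reaches the level where marginal profit last exceeds marginal odour cost.
That holds through level 4 (384 ≥ 354) but not at 5 (320 < 451).

4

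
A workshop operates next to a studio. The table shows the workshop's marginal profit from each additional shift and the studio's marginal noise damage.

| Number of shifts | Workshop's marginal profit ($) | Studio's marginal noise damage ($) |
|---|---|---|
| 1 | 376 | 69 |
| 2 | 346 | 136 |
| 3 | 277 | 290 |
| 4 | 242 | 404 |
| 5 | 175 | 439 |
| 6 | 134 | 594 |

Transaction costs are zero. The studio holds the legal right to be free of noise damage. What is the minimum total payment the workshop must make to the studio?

$205

Efficient level: marginal profit ≥ marginal noise damage through level 2, so k* = 2.
With the studio holding the right, the workshop must at least compensate total damage at k*: 69 + 136 = 205.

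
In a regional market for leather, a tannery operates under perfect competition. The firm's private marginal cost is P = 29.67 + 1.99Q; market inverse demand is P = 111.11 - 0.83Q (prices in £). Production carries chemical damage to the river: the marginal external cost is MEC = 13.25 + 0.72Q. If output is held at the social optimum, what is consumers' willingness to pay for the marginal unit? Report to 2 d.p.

P = £95.12

Social marginal cost = private MC + MEC = 42.92 + 2.71Q.
Set SMC = demand: 42.92 + 2.71Q = 111.11 - 0.83Q → Q* = 19.2627.
Consumer price on the demand curve at Q*: 111.11 − 0.83×19.2627 = 95.1220.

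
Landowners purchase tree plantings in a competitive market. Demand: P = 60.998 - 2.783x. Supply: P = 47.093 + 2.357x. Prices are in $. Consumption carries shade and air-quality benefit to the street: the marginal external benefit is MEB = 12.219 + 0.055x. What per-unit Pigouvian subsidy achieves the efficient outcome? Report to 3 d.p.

subsidy = $12.502 per unit

Social marginal benefit = demand + MEB = 73.217 - 2.728x.
Set SMB = MC: 73.217 - 2.728x = 47.093 + 2.357x → x* = 5.1375.
The Pigouvian subsidy equals MEB at x*: 12.219 + 0.055×5.1375 = 12.5016.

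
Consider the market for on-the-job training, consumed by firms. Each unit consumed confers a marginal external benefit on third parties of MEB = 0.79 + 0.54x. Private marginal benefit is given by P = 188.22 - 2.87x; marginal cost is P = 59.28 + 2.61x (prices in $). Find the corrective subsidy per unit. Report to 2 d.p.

subsidy = $14.97 per unit

Social marginal benefit = demand + MEB = 189.01 - 2.33x.
Set SMB = MC: 189.01 - 2.33x = 59.28 + 2.61x → x* = 26.2611.
The Pigouvian subsidy equals MEB at x*: 0.79 + 0.54×26.2611 = 14.9710.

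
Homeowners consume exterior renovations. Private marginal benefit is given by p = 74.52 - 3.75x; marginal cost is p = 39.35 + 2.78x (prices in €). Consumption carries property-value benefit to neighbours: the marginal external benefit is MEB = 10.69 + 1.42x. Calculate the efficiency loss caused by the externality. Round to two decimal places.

DWL = €32.90

Market equilibrium (private): 39.35 + 2.78x = 74.52 - 3.75x → x_m = 5.3859.
Social marginal benefit = demand + MEB = 85.21 - 2.33x.
Set SMB = MC: 85.21 - 2.33x = 39.35 + 2.78x → x* = 8.9746.
The welfare-loss triangle has base |x_m − x*| and height MEB(x_m) (the vertical gap between SMB and MC is zero at x* and MEB at x_m).
DWL = ½ × 3.5887 × 18.3380 = 32.9048.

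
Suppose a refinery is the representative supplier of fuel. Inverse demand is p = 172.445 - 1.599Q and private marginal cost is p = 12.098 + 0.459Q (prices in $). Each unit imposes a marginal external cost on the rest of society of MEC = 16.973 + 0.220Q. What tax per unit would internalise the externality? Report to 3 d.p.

tax = $30.819 per unit

Social marginal cost = private MC + MEC = 29.071 + 0.679Q.
Set SMC = demand: 29.071 + 0.679Q = 172.445 - 1.599Q → Q* = 62.9385.
The Pigouvian tax equals MEC at Q*: 16.973 + 0.220×62.9385 = 30.8195.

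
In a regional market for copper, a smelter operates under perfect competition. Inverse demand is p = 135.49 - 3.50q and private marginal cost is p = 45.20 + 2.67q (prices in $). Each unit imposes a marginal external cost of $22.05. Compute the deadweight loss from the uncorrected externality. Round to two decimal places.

DWL = $39.40

Market equilibrium (private): 45.20 + 2.67q = 135.49 - 3.50q → q_m = 14.6337.
Social marginal cost = private MC + MEC = 67.25 + 2.67q.
Set SMC = demand: 67.25 + 2.67q = 135.49 - 3.50q → q* = 11.0600.
Between q* and q_m the wedge SMC − demand runs linearly from 0 to MEC(q_m), so the loss is a triangle.
DWL = ½ × 3.5737 × 22.0500 = 39.4000.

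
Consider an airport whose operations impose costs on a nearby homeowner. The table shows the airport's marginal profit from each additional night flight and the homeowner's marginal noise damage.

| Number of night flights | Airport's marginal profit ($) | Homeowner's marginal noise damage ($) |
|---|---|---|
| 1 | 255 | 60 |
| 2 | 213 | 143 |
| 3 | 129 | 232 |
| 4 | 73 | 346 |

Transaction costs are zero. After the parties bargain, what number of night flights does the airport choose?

Bargaining reaches the level where marginal profit last exceeds marginal noise damage.
That holds through level 2 (213 ≥ 143) but not at 3 (129 < 232).

2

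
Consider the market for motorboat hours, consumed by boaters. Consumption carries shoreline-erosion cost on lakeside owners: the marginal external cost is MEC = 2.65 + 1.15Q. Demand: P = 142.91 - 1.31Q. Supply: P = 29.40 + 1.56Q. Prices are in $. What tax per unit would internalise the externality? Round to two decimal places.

tax = $34.36 per unit

Social marginal benefit = demand − MEC = 140.26 - 2.46Q.
Set SMB = MC: 140.26 - 2.46Q = 29.40 + 1.56Q → Q* = 27.5771.
The Pigouvian tax equals MEC at Q*: 2.65 + 1.15×27.5771 = 34.3637.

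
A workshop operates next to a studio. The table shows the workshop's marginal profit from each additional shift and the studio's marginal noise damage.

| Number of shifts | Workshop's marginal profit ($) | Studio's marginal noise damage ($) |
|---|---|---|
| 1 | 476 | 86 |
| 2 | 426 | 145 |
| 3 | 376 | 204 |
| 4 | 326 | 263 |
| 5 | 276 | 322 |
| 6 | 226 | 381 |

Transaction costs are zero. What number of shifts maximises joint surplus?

4

Bargaining reaches the level where marginal profit last exceeds marginal noise damage.
That holds through level 4 (326 ≥ 263) but not at 5 (276 < 322).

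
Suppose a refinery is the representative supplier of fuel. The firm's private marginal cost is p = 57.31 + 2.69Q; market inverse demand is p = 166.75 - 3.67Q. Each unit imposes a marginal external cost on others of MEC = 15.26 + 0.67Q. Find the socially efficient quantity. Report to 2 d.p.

Q* = 13.40

Social marginal cost = private MC + MEC = 72.57 + 3.36Q.
Set SMC = demand: 72.57 + 3.36Q = 166.75 - 3.67Q → Q* = 13.3969.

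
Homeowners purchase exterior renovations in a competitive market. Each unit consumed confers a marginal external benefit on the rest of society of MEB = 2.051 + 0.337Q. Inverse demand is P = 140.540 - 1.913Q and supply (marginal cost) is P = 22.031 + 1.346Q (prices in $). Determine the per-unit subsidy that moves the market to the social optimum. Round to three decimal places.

subsidy = $15.955 per unit

Social marginal benefit = demand + MEB = 142.591 - 1.576Q.
Set SMB = MC: 142.591 - 1.576Q = 22.031 + 1.346Q → Q* = 41.2594.
The Pigouvian subsidy equals MEB at Q*: 2.051 + 0.337×41.2594 = 15.9554.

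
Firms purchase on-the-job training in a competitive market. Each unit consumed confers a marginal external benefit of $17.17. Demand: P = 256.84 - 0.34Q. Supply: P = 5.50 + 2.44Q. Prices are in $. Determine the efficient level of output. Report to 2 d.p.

Social marginal benefit = demand + MEB = 274.01 - 0.34Q.
Set SMB = MC: 274.01 - 0.34Q = 5.50 + 2.44Q → Q* = 96.5863.

Q* = 96.59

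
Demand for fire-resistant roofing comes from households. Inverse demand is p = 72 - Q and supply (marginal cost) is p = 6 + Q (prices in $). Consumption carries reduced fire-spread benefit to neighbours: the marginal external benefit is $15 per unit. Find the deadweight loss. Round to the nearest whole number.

DWL = $56

Market equilibrium (private): 6 + Q = 72 - Q → Q_m = 33.0000.
Social marginal benefit = demand + MEB = 87 - Q.
Set SMB = MC: 87 - Q = 6 + Q → Q* = 40.5000.
Between Q* and Q_m the wedge SMB − MC runs linearly from 0 to MEB(Q_m), so the loss is a triangle.
DWL = ½ × 7.5000 × 15.0000 = 56.2500.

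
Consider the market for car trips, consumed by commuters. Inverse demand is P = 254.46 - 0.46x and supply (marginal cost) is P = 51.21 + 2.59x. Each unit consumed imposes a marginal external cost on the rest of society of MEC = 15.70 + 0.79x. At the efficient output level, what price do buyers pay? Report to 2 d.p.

Social marginal benefit = demand − MEC = 238.76 - 1.25x.
Set SMB = MC: 238.76 - 1.25x = 51.21 + 2.59x → x* = 48.8411.
Consumer price on the demand curve at x*: 254.46 − 0.46×48.8411 = 231.9931.

P = 231.99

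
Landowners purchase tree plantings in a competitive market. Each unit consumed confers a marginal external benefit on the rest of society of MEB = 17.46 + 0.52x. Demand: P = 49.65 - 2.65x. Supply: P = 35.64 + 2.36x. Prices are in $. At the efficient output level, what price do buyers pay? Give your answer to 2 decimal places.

Social marginal benefit = demand + MEB = 67.11 - 2.13x.
Set SMB = MC: 67.11 - 2.13x = 35.64 + 2.36x → x* = 7.0089.
Consumer price on the demand curve at x*: 49.65 − 2.65×7.0089 = 31.0764.

P = $31.08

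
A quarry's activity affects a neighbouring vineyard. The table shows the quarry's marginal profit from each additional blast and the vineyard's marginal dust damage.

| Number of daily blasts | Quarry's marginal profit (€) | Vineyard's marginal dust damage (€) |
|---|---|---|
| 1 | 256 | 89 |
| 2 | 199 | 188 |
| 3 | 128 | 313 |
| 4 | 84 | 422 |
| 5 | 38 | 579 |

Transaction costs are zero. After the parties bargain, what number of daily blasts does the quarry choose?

Bargaining reaches the level where marginal profit last exceeds marginal dust damage.
That holds through level 2 (199 ≥ 188) but not at 3 (128 < 313).

2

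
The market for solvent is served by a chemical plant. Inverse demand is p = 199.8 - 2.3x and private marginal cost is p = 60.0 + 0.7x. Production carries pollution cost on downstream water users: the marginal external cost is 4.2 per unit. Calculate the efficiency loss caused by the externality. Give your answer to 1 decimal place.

Market equilibrium (private): 60.0 + 0.7x = 199.8 - 2.3x → x_m = 46.6000.
Social marginal cost = private MC + MEC = 64.2 + 0.7x.
Set SMC = demand: 64.2 + 0.7x = 199.8 - 2.3x → x* = 45.2000.
The loss is the area between SMC and demand from x* to x_m; with linear curves that's a triangle of height MEC(x_m).
DWL = ½ × 1.4000 × 4.2000 = 2.9400.

DWL = 2.9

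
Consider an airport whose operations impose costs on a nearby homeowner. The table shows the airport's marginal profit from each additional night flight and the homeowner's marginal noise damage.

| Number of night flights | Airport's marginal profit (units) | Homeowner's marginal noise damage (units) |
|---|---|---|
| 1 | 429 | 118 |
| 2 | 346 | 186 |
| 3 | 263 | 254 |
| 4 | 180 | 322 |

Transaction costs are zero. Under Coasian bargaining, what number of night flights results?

3

Bargaining reaches the level where marginal profit last exceeds marginal noise damage.
That holds through level 3 (263 ≥ 254) but not at 4 (180 < 322).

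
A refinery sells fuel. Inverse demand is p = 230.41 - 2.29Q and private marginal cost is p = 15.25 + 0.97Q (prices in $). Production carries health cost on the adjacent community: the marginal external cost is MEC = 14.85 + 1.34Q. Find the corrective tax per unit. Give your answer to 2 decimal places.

tax = $73.20 per unit

Social marginal cost = private MC + MEC = 30.10 + 2.31Q.
Set SMC = demand: 30.10 + 2.31Q = 230.41 - 2.29Q → Q* = 43.5457.
The Pigouvian tax equals MEC at Q*: 14.85 + 1.34×43.5457 = 73.2012.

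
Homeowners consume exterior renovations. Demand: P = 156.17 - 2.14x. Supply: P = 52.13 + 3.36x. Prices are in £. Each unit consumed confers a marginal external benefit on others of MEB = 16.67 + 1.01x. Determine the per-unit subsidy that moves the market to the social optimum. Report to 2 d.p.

Social marginal benefit = demand + MEB = 172.84 - 1.13x.
Set SMB = MC: 172.84 - 1.13x = 52.13 + 3.36x → x* = 26.8842.
The Pigouvian subsidy equals MEB at x*: 16.67 + 1.01×26.8842 = 43.8230.

subsidy = £43.82 per unit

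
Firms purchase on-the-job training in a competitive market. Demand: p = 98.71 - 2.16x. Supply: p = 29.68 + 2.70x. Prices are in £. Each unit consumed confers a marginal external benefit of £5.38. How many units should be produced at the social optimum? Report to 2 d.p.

Social marginal benefit = demand + MEB = 104.09 - 2.16x.
Set SMB = MC: 104.09 - 2.16x = 29.68 + 2.70x → x* = 15.3107.

x* = 15.31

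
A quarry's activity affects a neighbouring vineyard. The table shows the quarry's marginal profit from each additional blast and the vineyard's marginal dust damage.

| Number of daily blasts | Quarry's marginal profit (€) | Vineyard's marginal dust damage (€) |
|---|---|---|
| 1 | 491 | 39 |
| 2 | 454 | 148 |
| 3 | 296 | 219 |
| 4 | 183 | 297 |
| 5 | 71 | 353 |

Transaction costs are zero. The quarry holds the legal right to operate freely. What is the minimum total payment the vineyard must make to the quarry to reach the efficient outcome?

€254

Left alone the quarry would choose level 5 (marginal profit stays positive).
Efficient level: k* = 3 (marginal profit ≥ marginal dust damage through 3).
The vineyard must at least cover the quarry's forgone profit from cutting 5→3: 183 + 71 = 254.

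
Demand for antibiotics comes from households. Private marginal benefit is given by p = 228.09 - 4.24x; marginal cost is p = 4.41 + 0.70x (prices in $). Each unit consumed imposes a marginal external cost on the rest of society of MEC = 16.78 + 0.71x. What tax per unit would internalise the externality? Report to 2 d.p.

tax = $42.78 per unit

Social marginal benefit = demand − MEC = 211.31 - 4.95x.
Set SMB = MC: 211.31 - 4.95x = 4.41 + 0.70x → x* = 36.6195.
The Pigouvian tax equals MEC at x*: 16.78 + 0.71×36.6195 = 42.7798.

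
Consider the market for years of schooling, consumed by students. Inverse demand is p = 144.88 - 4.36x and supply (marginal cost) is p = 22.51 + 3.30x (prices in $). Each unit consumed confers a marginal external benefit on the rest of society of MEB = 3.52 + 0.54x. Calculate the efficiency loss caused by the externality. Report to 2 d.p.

DWL = $10.36

Market equilibrium (private): 22.51 + 3.30x = 144.88 - 4.36x → x_m = 15.9752.
Social marginal benefit = demand + MEB = 148.40 - 3.82x.
Set SMB = MC: 148.40 - 3.82x = 22.51 + 3.30x → x* = 17.6812.
The loss is the area between SMB and MC from x* to x_m; with linear curves that's a triangle of height MEB(x_m).
DWL = ½ × 1.7060 × 12.1466 = 10.3610.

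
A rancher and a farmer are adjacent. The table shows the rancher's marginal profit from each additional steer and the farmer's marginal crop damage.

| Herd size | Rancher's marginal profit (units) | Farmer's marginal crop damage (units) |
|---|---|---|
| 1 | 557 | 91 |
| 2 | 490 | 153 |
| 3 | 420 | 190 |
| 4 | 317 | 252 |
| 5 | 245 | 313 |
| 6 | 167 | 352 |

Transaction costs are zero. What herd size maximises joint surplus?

Bargaining reaches the level where marginal profit last exceeds marginal crop damage.
That holds through level 4 (317 ≥ 252) but not at 5 (245 < 313).

4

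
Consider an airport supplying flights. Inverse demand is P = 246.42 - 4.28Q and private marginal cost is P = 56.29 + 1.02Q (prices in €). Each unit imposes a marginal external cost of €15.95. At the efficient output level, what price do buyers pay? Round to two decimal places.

Social marginal cost = private MC + MEC = 72.24 + 1.02Q.
Set SMC = demand: 72.24 + 1.02Q = 246.42 - 4.28Q → Q* = 32.8642.
Consumer price on the demand curve at Q*: 246.42 − 4.28×32.8642 = 105.7612.

P = €105.76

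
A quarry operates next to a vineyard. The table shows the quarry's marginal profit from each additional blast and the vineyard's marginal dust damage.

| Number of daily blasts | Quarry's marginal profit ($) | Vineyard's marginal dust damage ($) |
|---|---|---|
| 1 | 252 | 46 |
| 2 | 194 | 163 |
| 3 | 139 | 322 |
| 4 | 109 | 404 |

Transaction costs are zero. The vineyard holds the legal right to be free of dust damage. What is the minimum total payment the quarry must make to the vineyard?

$209

Efficient level: marginal profit ≥ marginal dust damage through level 2, so k* = 2.
With the vineyard holding the right, the quarry must at least compensate total damage at k*: 46 + 163 = 209.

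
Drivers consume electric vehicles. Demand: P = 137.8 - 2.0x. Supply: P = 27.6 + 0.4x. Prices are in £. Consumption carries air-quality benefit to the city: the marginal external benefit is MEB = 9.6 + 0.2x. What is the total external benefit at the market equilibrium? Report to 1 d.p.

£651.6

Market equilibrium (private): 27.6 + 0.4x = 137.8 - 2.0x → x_m = 45.9167.
Total external benefit = ∫₀^{x_m} (9.6 + 0.2x) dx = 9.6×45.9167 + ½×0.2×45.9167² = 651.6347.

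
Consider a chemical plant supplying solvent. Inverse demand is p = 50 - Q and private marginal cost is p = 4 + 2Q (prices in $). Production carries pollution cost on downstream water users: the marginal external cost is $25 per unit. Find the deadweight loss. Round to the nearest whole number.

Market equilibrium (private): 4 + 2Q = 50 - Q → Q_m = 15.3333.
Social marginal cost = private MC + MEC = 29 + 2Q.
Set SMC = demand: 29 + 2Q = 50 - Q → Q* = 7.0000.
The loss is the area between SMC and demand from Q* to Q_m; with linear curves that's a triangle of height MEC(Q_m).
DWL = ½ × 8.3333 × 25.0000 = 104.1663.

DWL = $104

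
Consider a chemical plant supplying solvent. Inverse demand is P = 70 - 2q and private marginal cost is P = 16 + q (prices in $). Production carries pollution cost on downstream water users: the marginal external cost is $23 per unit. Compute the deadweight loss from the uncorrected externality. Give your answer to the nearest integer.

DWL = $88

Market equilibrium (private): 16 + q = 70 - 2q → q_m = 18.0000.
Social marginal cost = private MC + MEC = 39 + q.
Set SMC = demand: 39 + q = 70 - 2q → q* = 10.3333.
Between q* and q_m the wedge SMC − demand runs linearly from 0 to MEC(q_m), so the loss is a triangle.
DWL = ½ × 7.6667 × 23.0000 = 88.1671.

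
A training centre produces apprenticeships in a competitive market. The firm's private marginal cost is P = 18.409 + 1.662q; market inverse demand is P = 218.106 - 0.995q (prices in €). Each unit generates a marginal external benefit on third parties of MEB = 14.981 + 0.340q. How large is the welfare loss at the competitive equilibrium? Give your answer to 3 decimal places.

Market equilibrium (private): 18.409 + 1.662q = 218.106 - 0.995q → q_m = 75.1588.
Social marginal cost = private MC − MEB = 3.428 + 1.322q.
Set SMC = demand: 3.428 + 1.322q = 218.106 - 0.995q → q* = 92.6534.
The loss is the area between SMC and demand from q* to q_m; with linear curves that's a triangle of height MEB(q_m).
DWL = ½ × 17.4946 × 40.5350 = 354.5718.

DWL = €354.572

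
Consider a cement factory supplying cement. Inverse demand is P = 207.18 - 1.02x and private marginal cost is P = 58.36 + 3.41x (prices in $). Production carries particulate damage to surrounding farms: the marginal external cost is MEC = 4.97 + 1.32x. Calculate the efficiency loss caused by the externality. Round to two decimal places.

DWL = $211.46

Market equilibrium (private): 58.36 + 3.41x = 207.18 - 1.02x → x_m = 33.5937.
Social marginal cost = private MC + MEC = 63.33 + 4.73x.
Set SMC = demand: 63.33 + 4.73x = 207.18 - 1.02x → x* = 25.0174.
The welfare-loss triangle has base |x_m − x*| and height MEC(x_m) (the vertical gap between SMC and demand is zero at x* and MEC at x_m).
DWL = ½ × 8.5763 × 49.3137 = 211.4645.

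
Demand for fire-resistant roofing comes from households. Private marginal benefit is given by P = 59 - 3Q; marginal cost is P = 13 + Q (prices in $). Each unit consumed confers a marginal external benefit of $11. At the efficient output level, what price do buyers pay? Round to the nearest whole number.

Social marginal benefit = demand + MEB = 70 - 3Q.
Set SMB = MC: 70 - 3Q = 13 + Q → Q* = 14.2500.
Consumer price on the demand curve at Q*: 59 − 3×14.2500 = 16.2500.

P = $16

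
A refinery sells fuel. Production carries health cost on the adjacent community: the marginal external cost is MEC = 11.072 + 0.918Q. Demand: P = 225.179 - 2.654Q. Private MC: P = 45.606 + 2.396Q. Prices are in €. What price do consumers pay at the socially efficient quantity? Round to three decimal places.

Social marginal cost = private MC + MEC = 56.678 + 3.314Q.
Set SMC = demand: 56.678 + 3.314Q = 225.179 - 2.654Q → Q* = 28.2341.
Consumer price on the demand curve at Q*: 225.179 − 2.654×28.2341 = 150.2457.

P = €150.246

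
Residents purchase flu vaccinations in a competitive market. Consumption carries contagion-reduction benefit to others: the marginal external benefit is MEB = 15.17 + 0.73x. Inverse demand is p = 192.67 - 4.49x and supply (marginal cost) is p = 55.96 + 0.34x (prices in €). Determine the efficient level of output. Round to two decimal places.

x* = 37.04

Social marginal benefit = demand + MEB = 207.84 - 3.76x.
Set SMB = MC: 207.84 - 3.76x = 55.96 + 0.34x → x* = 37.0439.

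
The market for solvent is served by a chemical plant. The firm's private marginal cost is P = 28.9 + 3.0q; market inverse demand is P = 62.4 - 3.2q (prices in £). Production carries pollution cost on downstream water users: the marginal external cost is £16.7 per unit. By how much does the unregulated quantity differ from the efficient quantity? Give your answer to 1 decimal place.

Market equilibrium (private): 28.9 + 3.0q = 62.4 - 3.2q → q_m = 5.4032.
Social marginal cost = private MC + MEC = 45.6 + 3.0q.
Set SMC = demand: 45.6 + 3.0q = 62.4 - 3.2q → q* = 2.7097.
Gap = |5.4032 − 2.7097| = 2.6935.

2.7 units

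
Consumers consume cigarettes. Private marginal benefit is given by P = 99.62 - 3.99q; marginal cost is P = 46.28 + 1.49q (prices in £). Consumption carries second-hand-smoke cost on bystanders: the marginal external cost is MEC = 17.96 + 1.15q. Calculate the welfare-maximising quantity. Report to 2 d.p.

q* = 5.34

Social marginal benefit = demand − MEC = 81.66 - 5.14q.
Set SMB = MC: 81.66 - 5.14q = 46.28 + 1.49q → q* = 5.3363.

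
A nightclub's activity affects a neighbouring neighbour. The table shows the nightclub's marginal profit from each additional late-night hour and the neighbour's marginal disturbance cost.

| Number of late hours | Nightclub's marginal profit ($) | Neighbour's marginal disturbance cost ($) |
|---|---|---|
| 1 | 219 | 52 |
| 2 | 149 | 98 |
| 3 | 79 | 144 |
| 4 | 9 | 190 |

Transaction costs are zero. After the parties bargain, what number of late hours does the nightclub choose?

2

Bargaining reaches the level where marginal profit last exceeds marginal disturbance cost.
That holds through level 2 (149 ≥ 98) but not at 3 (79 < 144).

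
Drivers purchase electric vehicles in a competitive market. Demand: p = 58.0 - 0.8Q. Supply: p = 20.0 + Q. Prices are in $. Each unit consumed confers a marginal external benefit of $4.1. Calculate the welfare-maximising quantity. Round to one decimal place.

Q* = 23.4

Social marginal benefit = demand + MEB = 62.1 - 0.8Q.
Set SMB = MC: 62.1 - 0.8Q = 20.0 + Q → Q* = 23.3889.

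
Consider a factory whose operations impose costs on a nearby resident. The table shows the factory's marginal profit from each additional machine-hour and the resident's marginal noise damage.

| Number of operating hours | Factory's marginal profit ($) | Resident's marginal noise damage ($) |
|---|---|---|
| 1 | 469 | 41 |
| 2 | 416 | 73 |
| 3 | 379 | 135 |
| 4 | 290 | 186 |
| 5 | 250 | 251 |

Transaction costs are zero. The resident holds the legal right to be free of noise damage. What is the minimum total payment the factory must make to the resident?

Efficient level: marginal profit ≥ marginal noise damage through level 4, so k* = 4.
With the resident holding the right, the factory must at least compensate total damage at k*: 41 + 73 + 135 + 186 = 435.

$435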